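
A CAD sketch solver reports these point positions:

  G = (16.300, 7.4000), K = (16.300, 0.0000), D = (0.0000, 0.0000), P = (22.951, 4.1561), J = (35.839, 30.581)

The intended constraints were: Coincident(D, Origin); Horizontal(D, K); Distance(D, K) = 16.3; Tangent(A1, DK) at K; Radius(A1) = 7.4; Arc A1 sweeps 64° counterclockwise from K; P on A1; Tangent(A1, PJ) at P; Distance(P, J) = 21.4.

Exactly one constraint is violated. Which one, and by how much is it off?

Distance(P, J) = 21.4 — off by 8.00.

D = (0.00, 0.00) ✓; D.y = 0.00, K.y = 0.00 ✓; |DK| = 16.30 ✓; ∠(GK, KD) = 90.00° ✓; |GK| = 7.400 ✓; bearing(G→P) − bearing(G→K) = 64.00° ✓; |GP| = 7.400 ✓; ∠(GP, PJ) = 90.00° ✓; |PJ| = 29.40 ✗.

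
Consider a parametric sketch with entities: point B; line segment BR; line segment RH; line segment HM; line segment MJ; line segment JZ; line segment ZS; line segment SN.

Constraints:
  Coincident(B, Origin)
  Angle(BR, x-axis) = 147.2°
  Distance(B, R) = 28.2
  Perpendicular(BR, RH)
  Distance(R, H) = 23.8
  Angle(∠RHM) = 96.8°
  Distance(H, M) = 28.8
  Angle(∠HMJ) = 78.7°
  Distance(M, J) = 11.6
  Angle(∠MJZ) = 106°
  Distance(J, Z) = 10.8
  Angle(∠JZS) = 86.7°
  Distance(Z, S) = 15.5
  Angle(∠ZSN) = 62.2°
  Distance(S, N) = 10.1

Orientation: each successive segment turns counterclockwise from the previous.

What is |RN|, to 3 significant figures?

35.3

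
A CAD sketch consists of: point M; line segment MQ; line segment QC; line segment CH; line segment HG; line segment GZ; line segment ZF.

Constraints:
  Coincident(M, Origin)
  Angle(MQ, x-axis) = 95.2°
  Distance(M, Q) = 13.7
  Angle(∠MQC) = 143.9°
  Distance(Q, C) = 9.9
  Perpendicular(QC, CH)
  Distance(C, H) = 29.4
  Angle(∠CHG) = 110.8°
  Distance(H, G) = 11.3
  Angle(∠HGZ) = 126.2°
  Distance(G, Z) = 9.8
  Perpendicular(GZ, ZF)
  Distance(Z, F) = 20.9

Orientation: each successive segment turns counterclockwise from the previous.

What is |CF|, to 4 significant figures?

12.88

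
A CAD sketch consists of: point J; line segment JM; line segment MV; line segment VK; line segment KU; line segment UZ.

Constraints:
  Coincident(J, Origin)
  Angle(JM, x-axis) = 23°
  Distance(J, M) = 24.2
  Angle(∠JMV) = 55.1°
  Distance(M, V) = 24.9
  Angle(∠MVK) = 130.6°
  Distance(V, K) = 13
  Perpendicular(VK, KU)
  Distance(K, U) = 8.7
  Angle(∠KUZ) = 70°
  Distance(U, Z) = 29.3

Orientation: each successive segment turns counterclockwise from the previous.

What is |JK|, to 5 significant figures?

21.917

∠JMV = 55.1° gives MV at 147.90° from the x-axis; with |MV| = 24.9, V = (1.1829, 22.688). ∠MVK = 130.6° gives VK at -162.70° from the x-axis; with |VK| = 13.0, K = (-11.229, 18.822). Then |JK| = |K − J| = 21.917.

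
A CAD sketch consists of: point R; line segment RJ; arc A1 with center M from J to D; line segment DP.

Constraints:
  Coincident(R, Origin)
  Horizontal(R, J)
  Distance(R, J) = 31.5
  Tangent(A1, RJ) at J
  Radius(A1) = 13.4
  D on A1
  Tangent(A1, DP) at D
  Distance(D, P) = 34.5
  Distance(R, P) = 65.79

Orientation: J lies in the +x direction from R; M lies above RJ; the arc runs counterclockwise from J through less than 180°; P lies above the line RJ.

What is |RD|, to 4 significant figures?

46.82

R is at the origin; R and J share the same y with |RJ| = 31.5 and J on the +x side, so J = (31.50, 0.000). Tangency of A1 to RJ means the radius MJ is perpendicular to RJ, so M = J + (0, 13.4) = (31.50, 13.40). Since MD ⟂ DP (tangency), |MP| = √(13.4² + 34.5²) = 37.01 regardless of where D sits on A1. So P lies on both circle(R, 65.79) and circle(M, 37.01); the above-RJ intersection is P = (45.24, 47.77). D is the foot of the tangent from P: D = (44.90, 13.27).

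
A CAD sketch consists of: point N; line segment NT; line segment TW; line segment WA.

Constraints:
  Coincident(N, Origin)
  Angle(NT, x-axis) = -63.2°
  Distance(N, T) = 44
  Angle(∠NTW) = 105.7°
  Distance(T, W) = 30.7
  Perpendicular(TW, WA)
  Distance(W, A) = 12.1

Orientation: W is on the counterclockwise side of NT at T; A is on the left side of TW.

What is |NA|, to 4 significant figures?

52.26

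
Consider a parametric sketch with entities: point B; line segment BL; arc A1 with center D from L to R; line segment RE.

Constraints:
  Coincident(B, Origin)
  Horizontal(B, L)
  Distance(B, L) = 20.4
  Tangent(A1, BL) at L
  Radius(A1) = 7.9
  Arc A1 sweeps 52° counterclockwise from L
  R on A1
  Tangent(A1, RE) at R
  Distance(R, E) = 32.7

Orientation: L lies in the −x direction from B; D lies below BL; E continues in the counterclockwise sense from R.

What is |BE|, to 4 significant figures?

54.92

B is at the origin; B and L share the same y with |BL| = 20.4 and L on the −x side, so L = (-20.40, 0.000). A1 meets BL tangentially, so DL is at right angles to BL, so D = L + (0, -7.9) = (-20.40, -7.900). On A1, L sits at bearing 90° from D; a 52° counterclockwise sweep puts R at bearing 142°, so R = D + 7.9·(cos 142°, sin 142°) = (-26.63, -3.036). The tangent condition forces DR to be normal to RE, so RE runs along (−sin 142°, cos 142°); with |RE| = 32.7, E = (-46.76, -28.80). Then |BE| = |E − B| = 54.92.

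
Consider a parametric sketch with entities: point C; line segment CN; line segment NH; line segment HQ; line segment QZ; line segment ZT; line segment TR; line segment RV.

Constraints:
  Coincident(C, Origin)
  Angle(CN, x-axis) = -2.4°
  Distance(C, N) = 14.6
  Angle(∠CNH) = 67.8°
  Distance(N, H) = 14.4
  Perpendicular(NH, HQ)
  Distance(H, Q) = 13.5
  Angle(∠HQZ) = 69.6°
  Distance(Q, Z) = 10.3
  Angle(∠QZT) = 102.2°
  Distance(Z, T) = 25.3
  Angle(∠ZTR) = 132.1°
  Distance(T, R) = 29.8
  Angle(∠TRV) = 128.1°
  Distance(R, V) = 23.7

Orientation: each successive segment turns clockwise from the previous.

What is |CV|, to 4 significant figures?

62.86

∠ZTR = 132.1° gives TR at -80.70° from the x-axis; with |TR| = 29.8, R = (29.68, -43.91). ∠TRV = 128.1° gives RV at -132.6° from the x-axis; with |RV| = 23.7, V = (13.64, -61.36). Then |CV| = |V − C| = 62.86.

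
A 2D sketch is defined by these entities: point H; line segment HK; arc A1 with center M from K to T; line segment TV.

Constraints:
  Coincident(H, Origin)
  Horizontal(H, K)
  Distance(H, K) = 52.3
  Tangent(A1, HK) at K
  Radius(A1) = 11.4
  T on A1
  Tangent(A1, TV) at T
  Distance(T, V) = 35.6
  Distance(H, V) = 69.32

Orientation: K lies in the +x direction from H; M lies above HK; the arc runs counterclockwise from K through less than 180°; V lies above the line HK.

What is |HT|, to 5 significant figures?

64.786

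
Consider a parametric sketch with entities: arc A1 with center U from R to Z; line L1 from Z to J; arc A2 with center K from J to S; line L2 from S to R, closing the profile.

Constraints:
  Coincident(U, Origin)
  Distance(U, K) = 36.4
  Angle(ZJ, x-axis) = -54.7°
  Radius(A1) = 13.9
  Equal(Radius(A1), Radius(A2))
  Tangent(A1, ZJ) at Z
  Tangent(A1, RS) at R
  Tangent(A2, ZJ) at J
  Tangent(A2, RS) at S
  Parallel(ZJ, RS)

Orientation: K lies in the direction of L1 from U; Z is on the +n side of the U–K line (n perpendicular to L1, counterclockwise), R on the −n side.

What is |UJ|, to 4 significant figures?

38.96

The slot axis is L1's direction at -54.7°, so u = (cos -54.7°, sin -54.7°) = (0.5779, -0.8161) and n = (−sin -54.7°, cos -54.7°) = (0.8161, 0.5779). U is at the origin and K lies 36.4 along u from U, so K = 36.4·u = (21.03, -29.71). Tangency of A1 to both parallel lines with radius 13.9 puts Z and R at U ± 13.9·n: Z = (11.34, 8.032), R = (-11.34, -8.032). Equal radii place J and S the same way about K: J = K + 13.9·n = (32.38, -21.68), S = K − 13.9·n = (9.690, -37.74). Then |UJ| = |J − U| = 38.96.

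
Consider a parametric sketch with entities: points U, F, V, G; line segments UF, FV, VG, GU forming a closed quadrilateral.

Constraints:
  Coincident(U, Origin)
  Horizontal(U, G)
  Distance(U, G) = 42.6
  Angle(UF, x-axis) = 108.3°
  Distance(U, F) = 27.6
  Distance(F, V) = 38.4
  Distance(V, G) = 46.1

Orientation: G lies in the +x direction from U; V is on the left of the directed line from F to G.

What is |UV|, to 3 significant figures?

50.2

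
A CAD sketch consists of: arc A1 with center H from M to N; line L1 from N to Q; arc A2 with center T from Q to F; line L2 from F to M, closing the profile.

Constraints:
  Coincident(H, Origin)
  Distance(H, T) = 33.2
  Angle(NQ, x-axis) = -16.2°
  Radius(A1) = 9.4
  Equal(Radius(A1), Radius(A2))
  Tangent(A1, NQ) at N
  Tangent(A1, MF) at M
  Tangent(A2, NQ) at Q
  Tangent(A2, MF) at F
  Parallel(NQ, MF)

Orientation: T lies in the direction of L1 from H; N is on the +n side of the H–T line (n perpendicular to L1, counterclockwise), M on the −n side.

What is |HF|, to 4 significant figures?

34.51

The slot axis is L1's direction at -16.2°, so u = (cos -16.2°, sin -16.2°) = (0.9603, -0.2790) and n = (−sin -16.2°, cos -16.2°) = (0.2790, 0.9603). H is at the origin and T lies 33.2 along u from H, so T = 33.2·u = (31.88, -9.263). Tangency of A1 to both parallel lines with radius 9.4 puts N and M at H ± 9.4·n: N = (2.623, 9.027), M = (-2.623, -9.027). Equal radii place Q and F the same way about T: Q = T + 9.4·n = (34.50, -0.2357), F = T − 9.4·n = (29.26, -18.29). Then |HF| = |F − H| = 34.51.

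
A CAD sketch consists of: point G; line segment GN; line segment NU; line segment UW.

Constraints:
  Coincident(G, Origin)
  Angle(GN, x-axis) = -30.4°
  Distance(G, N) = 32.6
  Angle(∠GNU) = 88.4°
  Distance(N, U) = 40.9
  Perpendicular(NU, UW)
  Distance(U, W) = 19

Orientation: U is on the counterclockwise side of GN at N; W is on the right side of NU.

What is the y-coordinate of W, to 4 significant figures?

10.19

G is at the origin; GN runs at -30.4° with length 32.6, so N = 32.6·(cos -30.4°, sin -30.4°) = (28.12, -16.50). ∠GNU = 88.4°, so NU runs at -30.4° + (180° − 88.4°) = 61.20° from the x-axis; with |NU| = 40.9, U = N + 40.9·(cos 61.20°, sin 61.20°) = (47.82, 19.34). NU ⟂ UW; with |UW| = 19.0 on the right of NU, W = U + 19.0·(0.8763, -0.4818) = (64.47, 10.19). So W.y = 10.19.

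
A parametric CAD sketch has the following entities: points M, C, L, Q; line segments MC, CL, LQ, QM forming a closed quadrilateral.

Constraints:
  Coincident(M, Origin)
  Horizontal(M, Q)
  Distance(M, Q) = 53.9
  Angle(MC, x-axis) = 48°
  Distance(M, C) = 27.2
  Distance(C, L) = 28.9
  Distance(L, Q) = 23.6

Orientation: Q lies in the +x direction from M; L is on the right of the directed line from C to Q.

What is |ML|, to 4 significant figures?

31.52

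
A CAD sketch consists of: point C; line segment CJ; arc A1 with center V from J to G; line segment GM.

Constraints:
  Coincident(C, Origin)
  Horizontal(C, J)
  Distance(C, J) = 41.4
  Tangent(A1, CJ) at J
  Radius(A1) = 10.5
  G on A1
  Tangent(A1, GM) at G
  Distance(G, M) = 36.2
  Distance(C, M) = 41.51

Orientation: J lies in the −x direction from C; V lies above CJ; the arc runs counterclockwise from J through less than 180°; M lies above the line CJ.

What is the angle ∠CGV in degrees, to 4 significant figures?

164.1°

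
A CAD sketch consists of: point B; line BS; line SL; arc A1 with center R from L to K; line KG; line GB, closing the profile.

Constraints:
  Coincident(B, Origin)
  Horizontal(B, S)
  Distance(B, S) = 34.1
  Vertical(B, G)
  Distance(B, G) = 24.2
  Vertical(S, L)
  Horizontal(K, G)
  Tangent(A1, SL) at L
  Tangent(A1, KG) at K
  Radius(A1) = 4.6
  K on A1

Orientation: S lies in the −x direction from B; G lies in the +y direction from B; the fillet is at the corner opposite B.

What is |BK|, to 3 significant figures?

38.2

The virtual corner opposite B is at (-34.1, 24.2). Since A1 is tangent to SL there, RL ⟂ SL and since A1 is tangent to KG there, RK ⟂ KG, with radius 4.6, so the center R sits 4.6 in from both sides at R = (-29.5, 19.6). That places the tangent points at L = (-34.1, 19.6) on SL and K = (-29.5, 24.2) on KG. Then |BK| = |K − B| = 38.2.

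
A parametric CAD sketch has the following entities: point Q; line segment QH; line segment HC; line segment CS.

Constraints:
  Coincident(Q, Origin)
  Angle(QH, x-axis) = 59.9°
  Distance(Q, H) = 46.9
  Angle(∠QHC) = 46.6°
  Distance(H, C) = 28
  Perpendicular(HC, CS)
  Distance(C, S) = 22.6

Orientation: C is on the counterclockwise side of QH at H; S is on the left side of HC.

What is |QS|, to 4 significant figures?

12.23

∠QHC = 46.6°, so HC runs at 59.9° + (180° − 46.6°) = 193.3° from the x-axis; with |HC| = 28.0, C = H + 28.0·(cos 193.3°, sin 193.3°) = (-3.728, 34.13). HC ⟂ CS; with |CS| = 22.6 on the left of HC, S = C + 22.6·(0.2300, -0.9732) = (1.471, 12.14). Then |QS| = |S − Q| = 12.23.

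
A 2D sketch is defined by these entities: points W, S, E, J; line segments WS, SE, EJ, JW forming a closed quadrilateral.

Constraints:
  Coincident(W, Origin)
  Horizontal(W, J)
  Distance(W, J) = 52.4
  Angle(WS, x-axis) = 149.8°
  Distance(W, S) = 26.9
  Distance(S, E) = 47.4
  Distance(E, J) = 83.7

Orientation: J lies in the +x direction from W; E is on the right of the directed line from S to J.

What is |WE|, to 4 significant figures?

41.59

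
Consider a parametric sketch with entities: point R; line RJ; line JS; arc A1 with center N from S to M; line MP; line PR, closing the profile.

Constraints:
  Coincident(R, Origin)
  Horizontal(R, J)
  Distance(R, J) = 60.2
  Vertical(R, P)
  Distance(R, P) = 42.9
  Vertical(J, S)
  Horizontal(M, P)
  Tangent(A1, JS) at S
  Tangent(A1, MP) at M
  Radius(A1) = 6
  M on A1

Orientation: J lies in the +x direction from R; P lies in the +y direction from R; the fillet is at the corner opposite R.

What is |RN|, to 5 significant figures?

65.569

R is at the origin; R and J share the same y with |RJ| = 60.2 and J on the +x side, so J = (60.200, 0.0000). RP is vertical with |RP| = 42.9 and P on the +y side, so P = (0.0000, 42.900). The virtual corner opposite R is at (60.200, 42.900). Since A1 is tangent to JS there, NS ⟂ JS and since A1 is tangent to MP there, NM ⟂ MP, with radius 6.0, so the center N sits 6.0 in from both sides at N = (54.200, 36.900). Then |RN| = |N − R| = 65.569.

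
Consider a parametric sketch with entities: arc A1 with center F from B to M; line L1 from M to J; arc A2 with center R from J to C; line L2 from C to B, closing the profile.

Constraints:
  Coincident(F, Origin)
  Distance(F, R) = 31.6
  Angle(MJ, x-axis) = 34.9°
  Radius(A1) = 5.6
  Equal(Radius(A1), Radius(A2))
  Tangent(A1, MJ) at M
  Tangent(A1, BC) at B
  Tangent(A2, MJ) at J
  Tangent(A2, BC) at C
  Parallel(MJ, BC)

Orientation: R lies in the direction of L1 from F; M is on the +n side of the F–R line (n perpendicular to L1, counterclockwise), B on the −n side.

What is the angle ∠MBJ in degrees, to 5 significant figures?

70.484°

Tangency of A1 to both parallel lines with radius 5.6 puts M and B at F ± 5.6·n: M = (-3.2040, 4.5929), B = (3.2040, -4.5929). Equal radii place J and C the same way about R: J = R + 5.6·n = (22.713, 22.673), C = R − 5.6·n = (29.121, 13.487). Then cos ∠MBJ = BM·BJ / (|BM||BJ|), giving 70.484°.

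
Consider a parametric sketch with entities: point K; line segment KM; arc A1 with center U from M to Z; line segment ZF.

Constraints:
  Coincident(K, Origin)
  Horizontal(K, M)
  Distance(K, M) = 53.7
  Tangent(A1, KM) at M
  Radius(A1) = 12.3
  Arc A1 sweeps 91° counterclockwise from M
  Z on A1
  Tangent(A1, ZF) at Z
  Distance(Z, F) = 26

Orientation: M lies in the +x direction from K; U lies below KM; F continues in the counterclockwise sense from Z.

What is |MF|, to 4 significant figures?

40.29

K is at the origin; K and M share the same y with |KM| = 53.7 and M on the +x side, so M = (53.70, 0.000). A1 meets KM tangentially, so UM is at right angles to KM, so U = M + (0, -12.3) = (53.70, -12.30). On A1, M sits at bearing 90° from U; a 91° counterclockwise sweep puts Z at bearing 181°, so Z = U + 12.3·(cos 181°, sin 181°) = (41.40, -12.51). The tangent condition forces UZ to be normal to ZF, so ZF runs along (−sin 181°, cos 181°); with |ZF| = 26.0, F = (41.86, -38.51). Then |MF| = |F − M| = 40.29.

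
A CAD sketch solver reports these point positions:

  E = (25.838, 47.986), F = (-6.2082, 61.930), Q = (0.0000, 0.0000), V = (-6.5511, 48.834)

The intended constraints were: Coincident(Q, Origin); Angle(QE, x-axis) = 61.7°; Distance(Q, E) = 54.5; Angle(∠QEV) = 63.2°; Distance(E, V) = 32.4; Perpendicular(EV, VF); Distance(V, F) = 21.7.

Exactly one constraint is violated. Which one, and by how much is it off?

Distance(V, F) = 21.7 — off by 8.60.

Q = (0.00, 0.00) ✓; QE at 61.70° ✓; |QE| = 54.50 ✓; ∠QEV = 63.20° ✓; |EV| = 32.40 ✓; ∠(EV, VF) = 90.00° ✓; |VF| = 13.10 ✗.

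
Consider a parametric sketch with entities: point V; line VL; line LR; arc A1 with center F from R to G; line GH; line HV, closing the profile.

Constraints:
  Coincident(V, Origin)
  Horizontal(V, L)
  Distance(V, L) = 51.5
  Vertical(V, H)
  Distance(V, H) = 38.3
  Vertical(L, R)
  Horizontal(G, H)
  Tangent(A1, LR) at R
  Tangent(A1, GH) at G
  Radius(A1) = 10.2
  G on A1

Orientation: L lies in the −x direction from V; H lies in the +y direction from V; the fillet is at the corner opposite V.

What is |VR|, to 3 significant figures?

58.7

The virtual corner opposite V is at (-51.5, 38.3). Tangency of A1 to LR means the radius FR is perpendicular to LR and since A1 is tangent to GH there, FG ⟂ GH, with radius 10.2, so the center F sits 10.2 in from both sides at F = (-41.3, 28.1). That places the tangent points at R = (-51.5, 28.1) on LR and G = (-41.3, 38.3) on GH. Then |VR| = |R − V| = 58.7.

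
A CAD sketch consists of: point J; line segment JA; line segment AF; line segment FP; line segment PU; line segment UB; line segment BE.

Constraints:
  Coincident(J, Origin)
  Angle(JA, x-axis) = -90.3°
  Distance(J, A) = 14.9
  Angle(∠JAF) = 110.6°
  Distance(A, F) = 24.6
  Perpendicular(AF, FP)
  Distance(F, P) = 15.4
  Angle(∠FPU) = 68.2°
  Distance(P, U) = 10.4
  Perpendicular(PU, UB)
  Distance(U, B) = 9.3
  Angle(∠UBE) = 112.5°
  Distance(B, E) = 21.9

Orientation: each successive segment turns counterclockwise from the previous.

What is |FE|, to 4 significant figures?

15.92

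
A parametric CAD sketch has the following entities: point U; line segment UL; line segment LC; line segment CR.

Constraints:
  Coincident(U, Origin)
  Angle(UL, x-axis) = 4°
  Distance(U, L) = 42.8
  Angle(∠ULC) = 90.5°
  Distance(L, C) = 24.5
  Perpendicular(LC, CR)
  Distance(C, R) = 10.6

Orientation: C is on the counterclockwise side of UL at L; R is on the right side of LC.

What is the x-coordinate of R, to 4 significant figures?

51.78

U is at the origin; UL runs at 4.0° with length 42.8, so L = 42.8·(cos 4.0°, sin 4.0°) = (42.70, 2.986). ∠ULC = 90.5°, so LC runs at 4.0° + (180° − 90.5°) = 93.50° from the x-axis; with |LC| = 24.5, C = L + 24.5·(cos 93.50°, sin 93.50°) = (41.20, 27.44). LC ⟂ CR; with |CR| = 10.6 on the right of LC, R = C + 10.6·(0.9981, 0.06105) = (51.78, 28.09). So R.x = 51.78.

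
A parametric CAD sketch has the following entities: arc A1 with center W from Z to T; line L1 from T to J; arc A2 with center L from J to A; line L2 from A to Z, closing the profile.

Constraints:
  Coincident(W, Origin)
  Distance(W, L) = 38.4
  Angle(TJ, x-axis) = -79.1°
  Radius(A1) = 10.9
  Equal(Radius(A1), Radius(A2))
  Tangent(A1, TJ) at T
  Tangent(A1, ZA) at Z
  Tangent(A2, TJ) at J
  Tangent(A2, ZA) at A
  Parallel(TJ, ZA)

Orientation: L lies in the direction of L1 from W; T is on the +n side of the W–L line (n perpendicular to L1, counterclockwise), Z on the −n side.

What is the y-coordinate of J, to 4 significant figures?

-35.65

The slot axis is L1's direction at -79.1°, so u = (cos -79.1°, sin -79.1°) = (0.1891, -0.9820) and n = (−sin -79.1°, cos -79.1°) = (0.9820, 0.1891). W is at the origin and L lies 38.4 along u from W, so L = 38.4·u = (7.261, -37.71). Tangency of A1 to both parallel lines with radius 10.9 puts T and Z at W ± 10.9·n: T = (10.70, 2.061), Z = (-10.70, -2.061). Equal radii place J and A the same way about L: J = L + 10.9·n = (17.96, -35.65), A = L − 10.9·n = (-3.442, -39.77). So J.y = -35.65.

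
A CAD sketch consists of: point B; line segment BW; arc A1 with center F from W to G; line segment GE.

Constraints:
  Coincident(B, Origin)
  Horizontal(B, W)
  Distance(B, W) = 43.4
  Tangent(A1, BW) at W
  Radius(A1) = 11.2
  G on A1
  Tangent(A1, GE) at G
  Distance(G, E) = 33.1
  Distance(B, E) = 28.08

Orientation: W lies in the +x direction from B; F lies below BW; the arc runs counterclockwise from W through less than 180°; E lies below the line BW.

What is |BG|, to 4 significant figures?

35.89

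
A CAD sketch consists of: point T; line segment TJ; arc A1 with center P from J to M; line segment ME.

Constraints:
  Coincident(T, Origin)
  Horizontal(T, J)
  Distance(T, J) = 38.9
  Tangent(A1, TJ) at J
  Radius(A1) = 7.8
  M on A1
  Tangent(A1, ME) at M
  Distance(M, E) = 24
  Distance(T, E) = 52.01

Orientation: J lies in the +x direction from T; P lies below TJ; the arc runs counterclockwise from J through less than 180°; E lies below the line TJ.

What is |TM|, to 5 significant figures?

33.342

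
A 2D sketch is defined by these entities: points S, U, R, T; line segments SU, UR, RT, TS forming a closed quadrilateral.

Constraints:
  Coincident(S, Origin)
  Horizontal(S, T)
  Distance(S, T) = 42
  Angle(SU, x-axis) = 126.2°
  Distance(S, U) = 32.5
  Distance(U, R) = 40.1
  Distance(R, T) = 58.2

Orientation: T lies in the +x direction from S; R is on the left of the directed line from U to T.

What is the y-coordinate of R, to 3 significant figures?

50.4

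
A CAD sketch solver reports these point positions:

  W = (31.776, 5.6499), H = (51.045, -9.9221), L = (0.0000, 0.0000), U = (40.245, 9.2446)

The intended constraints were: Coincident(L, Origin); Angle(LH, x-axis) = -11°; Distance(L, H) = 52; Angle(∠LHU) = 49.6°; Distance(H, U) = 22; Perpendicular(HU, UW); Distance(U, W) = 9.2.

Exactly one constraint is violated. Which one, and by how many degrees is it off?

Perpendicular(HU, UW) — off by 6.40°.

L = (0.00, 0.00) ✓; LH at -11.00° ✓; |LH| = 52.00 ✓; ∠LHU = 49.60° ✓; |HU| = 22.00 ✓; ∠(HU, UW) = 83.60° ✗; |UW| = 9.200 ✓.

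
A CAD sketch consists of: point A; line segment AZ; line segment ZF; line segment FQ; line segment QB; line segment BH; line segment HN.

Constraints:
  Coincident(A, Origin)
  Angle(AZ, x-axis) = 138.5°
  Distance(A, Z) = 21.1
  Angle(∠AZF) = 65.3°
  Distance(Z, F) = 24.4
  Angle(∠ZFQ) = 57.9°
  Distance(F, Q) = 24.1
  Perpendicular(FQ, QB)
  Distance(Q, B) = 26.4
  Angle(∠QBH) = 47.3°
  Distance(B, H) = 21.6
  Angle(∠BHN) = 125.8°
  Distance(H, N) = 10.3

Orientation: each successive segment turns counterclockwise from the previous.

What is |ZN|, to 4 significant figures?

19.46

A is at the origin; AZ runs at 138.5° with length 21.1, so Z = (-15.80, 13.98). ∠AZF = 65.3° gives ZF at -106.8° from the x-axis; with |ZF| = 24.4, F = (-22.86, -9.377). ∠ZFQ = 57.9° gives FQ at 15.30° from the x-axis; with |FQ| = 24.1, Q = (0.3905, -3.018). FQ ⟂ QB, so QB runs at 105.3°; with |QB| = 26.4, B = (-6.576, 22.45). ∠QBH = 47.3° gives BH at -122.0° from the x-axis; with |BH| = 21.6, H = (-18.02, 4.129). ∠BHN = 125.8° gives HN at -67.80° from the x-axis; with |HN| = 10.3, N = (-14.13, -5.408). Then |ZN| = |N − Z| = 19.46.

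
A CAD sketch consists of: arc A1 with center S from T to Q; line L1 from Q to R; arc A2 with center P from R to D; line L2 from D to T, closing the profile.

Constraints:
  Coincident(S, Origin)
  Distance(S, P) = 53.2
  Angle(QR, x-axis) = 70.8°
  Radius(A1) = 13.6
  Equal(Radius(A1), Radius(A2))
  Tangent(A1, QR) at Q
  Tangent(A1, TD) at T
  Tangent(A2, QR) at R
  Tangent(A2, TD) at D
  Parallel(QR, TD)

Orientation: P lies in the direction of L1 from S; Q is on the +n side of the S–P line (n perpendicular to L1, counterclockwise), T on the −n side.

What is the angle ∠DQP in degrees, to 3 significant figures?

12.7°

The slot axis is L1's direction at 70.8°, so u = (cos 70.8°, sin 70.8°) = (0.329, 0.944) and n = (−sin 70.8°, cos 70.8°) = (-0.944, 0.329). S is at the origin and P lies 53.2 along u from S, so P = 53.2·u = (17.5, 50.2). Tangency of A1 to both parallel lines with radius 13.6 puts Q and T at S ± 13.6·n: Q = (-12.8, 4.47), T = (12.8, -4.47). Equal radii place R and D the same way about P: R = P + 13.6·n = (4.65, 54.7), D = P − 13.6·n = (30.3, 45.8). Then cos ∠DQP = QD·QP / (|QD||QP|), giving 12.7°.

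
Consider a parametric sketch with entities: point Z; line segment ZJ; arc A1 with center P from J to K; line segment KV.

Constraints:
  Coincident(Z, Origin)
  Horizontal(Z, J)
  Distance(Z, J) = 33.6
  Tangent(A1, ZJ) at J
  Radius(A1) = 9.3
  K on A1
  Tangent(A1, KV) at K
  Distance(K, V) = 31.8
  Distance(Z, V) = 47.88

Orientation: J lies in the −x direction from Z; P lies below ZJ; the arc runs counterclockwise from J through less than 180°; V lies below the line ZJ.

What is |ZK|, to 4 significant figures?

43.85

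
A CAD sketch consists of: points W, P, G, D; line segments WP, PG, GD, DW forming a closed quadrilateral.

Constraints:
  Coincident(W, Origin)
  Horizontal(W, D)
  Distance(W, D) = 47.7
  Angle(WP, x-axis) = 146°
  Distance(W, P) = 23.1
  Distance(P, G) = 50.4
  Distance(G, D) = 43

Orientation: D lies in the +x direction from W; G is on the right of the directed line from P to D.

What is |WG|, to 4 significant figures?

28.91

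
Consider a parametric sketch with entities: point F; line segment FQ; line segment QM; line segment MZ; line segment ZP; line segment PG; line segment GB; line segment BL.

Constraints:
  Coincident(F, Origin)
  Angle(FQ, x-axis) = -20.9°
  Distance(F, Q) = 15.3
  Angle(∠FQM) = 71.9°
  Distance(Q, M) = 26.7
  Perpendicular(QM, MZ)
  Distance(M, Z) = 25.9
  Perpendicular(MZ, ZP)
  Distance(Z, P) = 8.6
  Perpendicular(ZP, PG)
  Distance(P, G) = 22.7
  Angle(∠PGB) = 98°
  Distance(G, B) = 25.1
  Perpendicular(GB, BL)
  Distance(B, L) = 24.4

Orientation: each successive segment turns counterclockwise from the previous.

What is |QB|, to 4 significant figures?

42.96

F is at the origin; FQ runs at -20.9° with length 15.3, so Q = (14.29, -5.458). ∠FQM = 71.9° gives QM at 87.20° from the x-axis; with |QM| = 26.7, M = (15.60, 21.21). QM ⟂ MZ, so MZ runs at 177.2°; with |MZ| = 25.9, Z = (-10.27, 22.48). MZ ⟂ ZP, so ZP runs at -92.80°; with |ZP| = 8.6, P = (-10.69, 13.89). The perpendicularity gives PG at right angles to ZP, so PG runs at -2.800°; with |PG| = 22.7, G = (11.98, 12.78). ∠PGB = 98.0° gives GB at 79.20° from the x-axis; with |GB| = 25.1, B = (16.68, 37.43). Then |QB| = |B − Q| = 42.96.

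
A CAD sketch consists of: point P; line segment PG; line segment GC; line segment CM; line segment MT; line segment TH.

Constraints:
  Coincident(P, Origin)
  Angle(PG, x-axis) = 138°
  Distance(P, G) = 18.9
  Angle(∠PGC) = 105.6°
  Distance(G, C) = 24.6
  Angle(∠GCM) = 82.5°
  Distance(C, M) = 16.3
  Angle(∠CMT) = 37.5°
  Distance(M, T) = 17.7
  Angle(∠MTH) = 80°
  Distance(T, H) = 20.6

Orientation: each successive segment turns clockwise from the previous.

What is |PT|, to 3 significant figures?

25.5

P is at the origin; PG runs at 138.0° with length 18.9, so G = (-14.0, 12.6). ∠PGC = 105.6° gives GC at 63.6° from the x-axis; with |GC| = 24.6, C = (-3.11, 34.7). ∠GCM = 82.5° gives CM at -33.9° from the x-axis; with |CM| = 16.3, M = (10.4, 25.6). ∠CMT = 37.5° gives MT at -176° from the x-axis; with |MT| = 17.7, T = (-7.24, 24.5). Then |PT| = |T − P| = 25.5.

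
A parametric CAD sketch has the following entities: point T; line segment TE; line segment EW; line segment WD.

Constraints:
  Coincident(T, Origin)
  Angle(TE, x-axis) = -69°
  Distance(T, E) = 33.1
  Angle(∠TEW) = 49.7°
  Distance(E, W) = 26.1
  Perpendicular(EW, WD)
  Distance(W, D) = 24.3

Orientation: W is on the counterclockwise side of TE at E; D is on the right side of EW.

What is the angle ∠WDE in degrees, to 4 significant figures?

47.05°

T is at the origin; TE runs at -69.0° with length 33.1, so E = 33.1·(cos -69.0°, sin -69.0°) = (11.86, -30.90). ∠TEW = 49.7°, so EW runs at -69.0° + (180° − 49.7°) = 61.30° from the x-axis; with |EW| = 26.1, W = E + 26.1·(cos 61.30°, sin 61.30°) = (24.40, -8.008). EW ⟂ WD; with |WD| = 24.3 on the right of EW, D = W + 24.3·(0.8771, -0.4802) = (45.71, -19.68). Then cos ∠WDE = DW·DE / (|DW||DE|), giving 47.05°.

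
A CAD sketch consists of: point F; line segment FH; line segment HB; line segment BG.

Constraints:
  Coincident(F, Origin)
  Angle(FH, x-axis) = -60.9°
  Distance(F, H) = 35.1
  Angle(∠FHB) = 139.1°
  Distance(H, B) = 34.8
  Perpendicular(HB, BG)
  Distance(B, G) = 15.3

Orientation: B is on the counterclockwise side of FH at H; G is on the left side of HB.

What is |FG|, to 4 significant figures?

61.81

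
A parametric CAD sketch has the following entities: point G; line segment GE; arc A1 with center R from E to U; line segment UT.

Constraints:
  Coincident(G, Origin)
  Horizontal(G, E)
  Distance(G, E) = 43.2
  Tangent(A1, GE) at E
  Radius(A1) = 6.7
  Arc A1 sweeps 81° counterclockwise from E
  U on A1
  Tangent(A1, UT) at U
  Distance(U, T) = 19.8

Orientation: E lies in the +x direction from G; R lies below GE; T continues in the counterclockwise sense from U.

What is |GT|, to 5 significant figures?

41.913

G is at the origin; G and E share the same y with |GE| = 43.2 and E on the +x side, so E = (43.200, 0.0000). Since A1 is tangent to GE there, RE ⟂ GE, so R = E + (0, -6.7) = (43.200, -6.7000). On A1, E sits at bearing 90° from R; an 81° counterclockwise sweep puts U at bearing 171°, so U = R + 6.7·(cos 171°, sin 171°) = (36.582, -5.6519). The tangent condition forces RU to be normal to UT, so UT runs along (−sin 171°, cos 171°); with |UT| = 19.8, T = (33.485, -25.208). Then |GT| = |T − G| = 41.913.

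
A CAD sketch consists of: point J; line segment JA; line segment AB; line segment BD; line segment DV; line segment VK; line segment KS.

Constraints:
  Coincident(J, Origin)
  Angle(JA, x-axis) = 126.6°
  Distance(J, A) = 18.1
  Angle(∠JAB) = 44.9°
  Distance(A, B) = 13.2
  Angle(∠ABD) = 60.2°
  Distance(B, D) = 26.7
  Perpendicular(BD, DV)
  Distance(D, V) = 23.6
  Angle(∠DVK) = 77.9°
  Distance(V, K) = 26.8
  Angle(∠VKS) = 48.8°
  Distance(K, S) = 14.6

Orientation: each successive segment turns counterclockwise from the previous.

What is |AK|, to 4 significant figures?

8.910

BD ⟂ DV, so DV runs at 111.5°; with |DV| = 23.6, V = (3.496, 33.21). ∠DVK = 77.9° gives VK at -146.4° from the x-axis; with |VK| = 26.8, K = (-18.83, 18.38). Then |AK| = |K − A| = 8.910.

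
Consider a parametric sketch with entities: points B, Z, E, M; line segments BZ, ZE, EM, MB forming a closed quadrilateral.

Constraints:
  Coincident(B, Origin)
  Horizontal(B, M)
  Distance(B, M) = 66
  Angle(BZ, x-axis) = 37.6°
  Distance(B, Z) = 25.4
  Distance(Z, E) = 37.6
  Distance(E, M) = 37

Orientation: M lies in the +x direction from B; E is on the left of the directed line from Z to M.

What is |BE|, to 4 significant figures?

62.88

Checks: |ZE| = 37.60 ✓; |EM| = 37.00 ✓.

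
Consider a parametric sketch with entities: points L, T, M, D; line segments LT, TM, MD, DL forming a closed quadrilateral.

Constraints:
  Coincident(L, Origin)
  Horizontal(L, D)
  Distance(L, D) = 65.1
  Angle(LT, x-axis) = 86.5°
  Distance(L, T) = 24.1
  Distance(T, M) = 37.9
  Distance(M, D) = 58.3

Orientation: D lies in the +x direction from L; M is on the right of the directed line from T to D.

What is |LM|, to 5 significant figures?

15.621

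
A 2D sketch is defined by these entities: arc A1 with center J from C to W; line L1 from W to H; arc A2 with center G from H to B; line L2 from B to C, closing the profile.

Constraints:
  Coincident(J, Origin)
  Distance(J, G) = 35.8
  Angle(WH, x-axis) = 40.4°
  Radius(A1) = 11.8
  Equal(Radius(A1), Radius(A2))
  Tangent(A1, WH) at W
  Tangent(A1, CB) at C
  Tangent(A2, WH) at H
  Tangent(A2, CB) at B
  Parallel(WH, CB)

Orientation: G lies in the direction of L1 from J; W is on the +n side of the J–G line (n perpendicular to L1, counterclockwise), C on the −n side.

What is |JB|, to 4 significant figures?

37.69

The slot axis is L1's direction at 40.4°, so u = (cos 40.4°, sin 40.4°) = (0.7615, 0.6481) and n = (−sin 40.4°, cos 40.4°) = (-0.6481, 0.7615). J is at the origin and G lies 35.8 along u from J, so G = 35.8·u = (27.26, 23.20). Tangency of A1 to both parallel lines with radius 11.8 puts W and C at J ± 11.8·n: W = (-7.648, 8.986), C = (7.648, -8.986). Equal radii place H and B the same way about G: H = G + 11.8·n = (19.62, 32.19), B = G − 11.8·n = (34.91, 14.22). Then |JB| = |B − J| = 37.69.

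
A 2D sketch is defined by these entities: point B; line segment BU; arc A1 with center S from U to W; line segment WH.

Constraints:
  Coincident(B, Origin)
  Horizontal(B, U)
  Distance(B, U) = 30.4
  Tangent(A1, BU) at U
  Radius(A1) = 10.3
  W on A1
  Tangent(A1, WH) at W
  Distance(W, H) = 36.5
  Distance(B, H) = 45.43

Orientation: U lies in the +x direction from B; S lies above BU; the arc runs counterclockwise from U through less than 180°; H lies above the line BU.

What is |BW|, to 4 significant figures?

41.64

B is at the origin; BU is horizontal with |BU| = 30.4 and U on the +x side, so U = (30.40, 0.000). The tangent condition forces SU to be normal to BU, so S = U + (0, 10.3) = (30.40, 10.30). Since SW ⟂ WH (tangency), |SH| = √(10.3² + 36.5²) = 37.93 regardless of where W sits on A1. So H lies on both circle(B, 45.43) and circle(S, 37.93); the above-BU intersection is H = (12.43, 43.70). W is the foot of the tangent from H: W = (37.80, 17.46).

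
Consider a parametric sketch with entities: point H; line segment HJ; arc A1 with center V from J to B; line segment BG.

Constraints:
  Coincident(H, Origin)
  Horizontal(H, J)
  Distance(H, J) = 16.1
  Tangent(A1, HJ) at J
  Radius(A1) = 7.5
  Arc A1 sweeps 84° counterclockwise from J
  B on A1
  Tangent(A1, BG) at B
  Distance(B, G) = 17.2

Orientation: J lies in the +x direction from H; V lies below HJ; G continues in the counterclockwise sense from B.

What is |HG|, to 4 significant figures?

24.79

H is at the origin; HJ is horizontal with |HJ| = 16.1 and J on the +x side, so J = (16.10, 0.000). Since A1 is tangent to HJ there, VJ ⟂ HJ, so V = J + (0, -7.5) = (16.10, -7.500). On A1, J sits at bearing 90° from V; an 84° counterclockwise sweep puts B at bearing 174°, so B = V + 7.5·(cos 174°, sin 174°) = (8.641, -6.716). The tangent condition forces VB to be normal to BG, so BG runs along (−sin 174°, cos 174°); with |BG| = 17.2, G = (6.843, -23.82). Then |HG| = |G − H| = 24.79.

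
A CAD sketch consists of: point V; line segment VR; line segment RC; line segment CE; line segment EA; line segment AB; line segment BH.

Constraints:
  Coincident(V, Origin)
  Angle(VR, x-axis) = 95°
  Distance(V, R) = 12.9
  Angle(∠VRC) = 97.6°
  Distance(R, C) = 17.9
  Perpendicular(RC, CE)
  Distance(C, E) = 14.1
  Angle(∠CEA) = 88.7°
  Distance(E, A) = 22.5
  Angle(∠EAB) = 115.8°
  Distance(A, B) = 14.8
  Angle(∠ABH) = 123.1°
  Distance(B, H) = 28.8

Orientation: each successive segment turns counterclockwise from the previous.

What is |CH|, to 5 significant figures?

27.561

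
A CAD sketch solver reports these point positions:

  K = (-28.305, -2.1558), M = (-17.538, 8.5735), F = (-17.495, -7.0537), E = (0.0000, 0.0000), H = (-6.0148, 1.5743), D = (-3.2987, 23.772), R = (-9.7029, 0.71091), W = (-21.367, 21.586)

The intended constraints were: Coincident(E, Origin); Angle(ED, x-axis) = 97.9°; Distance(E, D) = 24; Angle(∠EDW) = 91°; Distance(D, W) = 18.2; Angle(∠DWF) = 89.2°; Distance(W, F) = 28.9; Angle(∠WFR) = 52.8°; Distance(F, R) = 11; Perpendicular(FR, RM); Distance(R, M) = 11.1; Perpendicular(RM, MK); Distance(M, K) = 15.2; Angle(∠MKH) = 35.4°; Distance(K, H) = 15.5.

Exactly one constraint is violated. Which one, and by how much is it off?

Distance(K, H) = 15.5 — off by 7.10.

E = (0.00, 0.00) ✓; ED at 97.90° ✓; |ED| = 24.00 ✓; ∠EDW = 91.00° ✓; |DW| = 18.20 ✓; ∠DWF = 89.20° ✓; |WF| = 28.90 ✓; ∠WFR = 52.80° ✓; |FR| = 11.00 ✓; ∠(FR, RM) = 90.00° ✓; |RM| = 11.10 ✓; ∠(RM, MK) = 90.00° ✓; |MK| = 15.20 ✓; ∠MKH = 35.40° ✓; |KH| = 22.60 ✗.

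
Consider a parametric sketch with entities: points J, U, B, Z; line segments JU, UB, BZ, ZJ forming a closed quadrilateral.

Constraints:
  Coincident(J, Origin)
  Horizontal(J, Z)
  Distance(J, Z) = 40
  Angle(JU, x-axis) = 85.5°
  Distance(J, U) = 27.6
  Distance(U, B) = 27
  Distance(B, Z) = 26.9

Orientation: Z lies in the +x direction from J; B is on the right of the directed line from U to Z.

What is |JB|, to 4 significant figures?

13.57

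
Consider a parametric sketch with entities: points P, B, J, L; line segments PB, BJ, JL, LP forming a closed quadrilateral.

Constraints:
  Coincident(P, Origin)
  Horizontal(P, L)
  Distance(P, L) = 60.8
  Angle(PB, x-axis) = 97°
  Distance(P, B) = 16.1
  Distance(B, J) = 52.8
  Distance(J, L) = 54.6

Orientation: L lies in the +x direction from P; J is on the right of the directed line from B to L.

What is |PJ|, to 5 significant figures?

37.433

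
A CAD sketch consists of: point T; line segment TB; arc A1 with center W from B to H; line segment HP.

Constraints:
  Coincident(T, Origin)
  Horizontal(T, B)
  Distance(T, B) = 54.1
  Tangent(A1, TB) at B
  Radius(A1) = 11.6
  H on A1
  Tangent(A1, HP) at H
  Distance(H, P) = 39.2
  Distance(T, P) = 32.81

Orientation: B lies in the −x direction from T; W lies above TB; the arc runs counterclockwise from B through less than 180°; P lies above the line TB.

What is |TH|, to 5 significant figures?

46.655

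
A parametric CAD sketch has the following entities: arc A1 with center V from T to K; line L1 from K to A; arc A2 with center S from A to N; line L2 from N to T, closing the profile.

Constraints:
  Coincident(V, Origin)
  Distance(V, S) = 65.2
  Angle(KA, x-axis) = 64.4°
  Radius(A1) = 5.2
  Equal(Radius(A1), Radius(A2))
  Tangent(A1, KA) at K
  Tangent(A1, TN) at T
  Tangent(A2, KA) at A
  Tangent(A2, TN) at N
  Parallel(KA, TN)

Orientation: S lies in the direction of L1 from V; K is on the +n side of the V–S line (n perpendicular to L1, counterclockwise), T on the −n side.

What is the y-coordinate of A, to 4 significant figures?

61.05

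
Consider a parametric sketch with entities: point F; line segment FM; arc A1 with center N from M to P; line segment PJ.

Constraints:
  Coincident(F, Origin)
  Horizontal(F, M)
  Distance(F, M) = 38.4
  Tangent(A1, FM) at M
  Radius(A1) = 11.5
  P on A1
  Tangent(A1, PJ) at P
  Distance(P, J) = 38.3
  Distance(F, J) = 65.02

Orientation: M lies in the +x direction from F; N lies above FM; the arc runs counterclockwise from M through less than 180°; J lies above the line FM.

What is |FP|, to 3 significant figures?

51.6

Checks: |NP| = 11.50 ✓; ∠(NP, PJ) = 90.00° ✓; |PJ| = 38.30 ✓; |FJ| = 65.02 ✓.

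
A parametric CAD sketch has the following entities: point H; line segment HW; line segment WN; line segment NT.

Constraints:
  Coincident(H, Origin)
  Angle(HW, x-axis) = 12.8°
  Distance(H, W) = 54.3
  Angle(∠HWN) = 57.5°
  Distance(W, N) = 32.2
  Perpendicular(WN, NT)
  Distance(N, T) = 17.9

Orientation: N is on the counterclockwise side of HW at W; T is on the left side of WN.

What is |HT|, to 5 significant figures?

28.060

∠HWN = 57.5°, so WN runs at 12.8° + (180° − 57.5°) = 135.30° from the x-axis; with |WN| = 32.2, N = W + 32.2·(cos 135.30°, sin 135.30°) = (30.063, 34.679). WN is perpendicular to NT; with |NT| = 17.9 on the left of WN, T = N + 17.9·(-0.70339, -0.71080) = (17.472, 21.956). Then |HT| = |T − H| = 28.060.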